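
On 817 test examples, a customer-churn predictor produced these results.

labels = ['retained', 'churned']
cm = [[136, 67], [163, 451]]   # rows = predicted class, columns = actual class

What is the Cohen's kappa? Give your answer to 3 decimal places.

0.349

Observed agreement pₒ = trace/N = 587/817 = 0.7185
Expected agreement pₑ = Σ (rowᵢ·colᵢ)/N² = (299·203 + 518·614)/817² = 0.5674
κ = (pₒ − pₑ)/(1 − pₑ) = (0.7185 − 0.5674)/(1 − 0.5674) = 0.349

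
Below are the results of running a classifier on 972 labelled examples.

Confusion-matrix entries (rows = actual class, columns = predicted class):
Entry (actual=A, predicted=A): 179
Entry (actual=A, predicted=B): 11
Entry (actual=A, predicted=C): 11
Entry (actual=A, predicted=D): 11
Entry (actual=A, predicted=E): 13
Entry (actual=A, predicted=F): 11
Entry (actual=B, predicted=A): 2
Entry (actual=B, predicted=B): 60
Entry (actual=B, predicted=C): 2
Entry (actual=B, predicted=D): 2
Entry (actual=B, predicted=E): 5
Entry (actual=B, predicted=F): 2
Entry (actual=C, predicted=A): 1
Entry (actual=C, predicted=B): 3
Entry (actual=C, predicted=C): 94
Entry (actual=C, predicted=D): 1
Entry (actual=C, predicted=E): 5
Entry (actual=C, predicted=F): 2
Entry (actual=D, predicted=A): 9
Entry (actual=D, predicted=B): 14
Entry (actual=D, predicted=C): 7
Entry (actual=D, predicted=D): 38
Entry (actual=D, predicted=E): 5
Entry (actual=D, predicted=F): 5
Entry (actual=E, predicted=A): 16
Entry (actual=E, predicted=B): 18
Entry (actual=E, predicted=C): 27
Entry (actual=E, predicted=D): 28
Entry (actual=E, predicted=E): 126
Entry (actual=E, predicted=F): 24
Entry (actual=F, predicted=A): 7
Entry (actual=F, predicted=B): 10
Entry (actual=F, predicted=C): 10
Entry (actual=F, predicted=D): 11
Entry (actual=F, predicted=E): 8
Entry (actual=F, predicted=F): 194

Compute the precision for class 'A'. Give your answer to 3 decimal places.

precision = TP/(TP+FP).
A: TP=179, FP=2+1+9+16+7=35 → 179/214 = 0.8364

0.836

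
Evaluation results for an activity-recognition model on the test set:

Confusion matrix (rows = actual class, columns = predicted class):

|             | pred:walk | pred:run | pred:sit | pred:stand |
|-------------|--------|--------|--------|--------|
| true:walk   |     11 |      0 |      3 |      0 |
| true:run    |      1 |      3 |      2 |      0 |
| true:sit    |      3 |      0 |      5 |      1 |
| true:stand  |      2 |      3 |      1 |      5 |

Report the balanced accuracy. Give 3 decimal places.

Balanced accuracy = mean of per-class recall.
  walk: recall = 11/14 = 0.7857
  run: recall = 3/6 = 0.5000
  sit: recall = 5/9 = 0.5556
  stand: recall = 5/11 = 0.4545
Mean = (0.7857 + 0.5000 + 0.5556 + 0.4545) / 4 = 0.574

0.574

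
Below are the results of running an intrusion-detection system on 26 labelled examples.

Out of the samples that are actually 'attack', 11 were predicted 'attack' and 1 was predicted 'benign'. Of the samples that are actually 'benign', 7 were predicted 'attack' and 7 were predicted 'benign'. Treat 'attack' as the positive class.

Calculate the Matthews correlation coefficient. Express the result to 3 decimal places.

MCC = (TP·TN − FP·FN) / √((TP+FP)(TP+FN)(TN+FP)(TN+FN))
Numerator = 11·7 − 7·1 = 70
Denominator = √(18·12·14·8) = √24192 = 155.5378
MCC = 70 / 155.5378 = 0.450

0.450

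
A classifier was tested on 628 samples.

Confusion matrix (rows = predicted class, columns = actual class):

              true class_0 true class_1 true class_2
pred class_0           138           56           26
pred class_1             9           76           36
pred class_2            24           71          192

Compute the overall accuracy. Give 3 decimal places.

0.646

Accuracy = trace / total = (138+76+192=406) / 628 = 406/628 = 0.646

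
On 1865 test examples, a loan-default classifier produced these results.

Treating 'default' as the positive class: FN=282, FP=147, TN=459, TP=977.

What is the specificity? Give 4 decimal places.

Specificity = TN/(TN+FP) = 459/(459+147) = 0.7574

0.7574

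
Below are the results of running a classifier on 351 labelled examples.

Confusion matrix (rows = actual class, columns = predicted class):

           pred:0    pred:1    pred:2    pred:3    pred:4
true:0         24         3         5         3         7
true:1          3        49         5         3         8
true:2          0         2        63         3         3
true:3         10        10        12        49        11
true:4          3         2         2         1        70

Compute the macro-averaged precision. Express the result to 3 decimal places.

0.721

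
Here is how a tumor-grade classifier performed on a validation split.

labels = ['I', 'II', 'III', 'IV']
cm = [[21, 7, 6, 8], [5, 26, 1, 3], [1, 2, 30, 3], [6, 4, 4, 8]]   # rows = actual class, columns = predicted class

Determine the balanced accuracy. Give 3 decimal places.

0.610

Balanced accuracy = mean of per-class recall.
  I: recall = 21/42 = 0.5000
  II: recall = 26/35 = 0.7429
  III: recall = 30/36 = 0.8333
  IV: recall = 8/22 = 0.3636
Mean = (0.5000 + 0.7429 + 0.8333 + 0.3636) / 4 = 0.610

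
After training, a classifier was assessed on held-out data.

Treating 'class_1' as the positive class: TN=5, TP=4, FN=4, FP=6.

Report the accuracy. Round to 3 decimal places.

0.474

Accuracy = (TP+TN)/N = (4+5)/19 = 0.474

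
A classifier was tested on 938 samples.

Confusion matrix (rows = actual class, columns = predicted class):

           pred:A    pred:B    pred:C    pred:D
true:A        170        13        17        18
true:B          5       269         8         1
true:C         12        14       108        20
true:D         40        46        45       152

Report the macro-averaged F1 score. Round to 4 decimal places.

Per-class F1 score (2·TP/(2·TP+FP+FN)):
  A: TP=170, FP=5+12+40=57, FN=13+17+18=48 → 340/445 = 0.76404
  B: TP=269, FP=13+14+46=73, FN=5+8+1=14 → 538/625 = 0.86080
  C: TP=108, FP=17+8+45=70, FN=12+14+20=46 → 216/332 = 0.65060
  D: TP=152, FP=18+1+20=39, FN=40+46+45=131 → 304/474 = 0.64135
Macro-F1 score = mean = (0.76404 + 0.86080 + 0.65060 + 0.64135) / 4 = 0.7292

0.7292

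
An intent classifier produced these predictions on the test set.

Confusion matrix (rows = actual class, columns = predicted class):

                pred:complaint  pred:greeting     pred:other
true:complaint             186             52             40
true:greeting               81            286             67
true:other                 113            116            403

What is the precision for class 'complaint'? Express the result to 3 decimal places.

Treat 'complaint' as positive and all other classes as negative.
precision = TP/(TP+FP).
complaint: TP=186, FP=81+113=194 → 186/380 = 0.4895

0.489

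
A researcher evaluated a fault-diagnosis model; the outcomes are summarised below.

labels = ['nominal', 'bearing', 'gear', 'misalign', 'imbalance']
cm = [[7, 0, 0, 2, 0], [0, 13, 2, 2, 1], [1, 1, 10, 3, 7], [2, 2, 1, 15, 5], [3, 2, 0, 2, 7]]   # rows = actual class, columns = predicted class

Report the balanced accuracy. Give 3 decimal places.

Balanced accuracy = mean of per-class recall.
  nominal: recall = 7/9 = 0.7778
  bearing: recall = 13/18 = 0.7222
  gear: recall = 10/22 = 0.4545
  misalign: recall = 15/25 = 0.6000
  imbalance: recall = 7/14 = 0.5000
Mean = (0.7778 + 0.7222 + 0.4545 + 0.6000 + 0.5000) / 5 = 0.611

0.611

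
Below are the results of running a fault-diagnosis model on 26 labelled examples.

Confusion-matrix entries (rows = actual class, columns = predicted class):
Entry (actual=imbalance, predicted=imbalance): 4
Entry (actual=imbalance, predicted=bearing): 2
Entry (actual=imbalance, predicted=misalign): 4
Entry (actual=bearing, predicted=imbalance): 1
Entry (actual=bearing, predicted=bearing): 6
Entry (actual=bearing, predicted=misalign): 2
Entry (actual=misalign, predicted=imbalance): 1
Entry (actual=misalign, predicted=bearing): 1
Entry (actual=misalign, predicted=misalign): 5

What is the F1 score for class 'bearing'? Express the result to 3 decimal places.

0.667

F1 score = 2·TP/(2·TP+FP+FN).
bearing: TP=6, FP=2+1=3, FN=1+2=3 → 12/18 = 0.6667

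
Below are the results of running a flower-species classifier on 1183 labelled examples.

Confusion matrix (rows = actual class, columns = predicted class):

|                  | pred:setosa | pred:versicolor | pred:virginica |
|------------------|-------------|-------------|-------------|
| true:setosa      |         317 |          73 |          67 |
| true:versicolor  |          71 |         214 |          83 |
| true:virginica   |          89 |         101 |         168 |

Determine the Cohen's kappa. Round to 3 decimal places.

Observed agreement pₒ = trace/N = 699/1183 = 0.5909
Expected agreement pₑ = Σ (rowᵢ·colᵢ)/N² = (457·477 + 368·388 + 358·318)/1183² = 0.3391
κ = (pₒ − pₑ)/(1 − pₑ) = (0.5909 − 0.3391)/(1 − 0.3391) = 0.381

0.381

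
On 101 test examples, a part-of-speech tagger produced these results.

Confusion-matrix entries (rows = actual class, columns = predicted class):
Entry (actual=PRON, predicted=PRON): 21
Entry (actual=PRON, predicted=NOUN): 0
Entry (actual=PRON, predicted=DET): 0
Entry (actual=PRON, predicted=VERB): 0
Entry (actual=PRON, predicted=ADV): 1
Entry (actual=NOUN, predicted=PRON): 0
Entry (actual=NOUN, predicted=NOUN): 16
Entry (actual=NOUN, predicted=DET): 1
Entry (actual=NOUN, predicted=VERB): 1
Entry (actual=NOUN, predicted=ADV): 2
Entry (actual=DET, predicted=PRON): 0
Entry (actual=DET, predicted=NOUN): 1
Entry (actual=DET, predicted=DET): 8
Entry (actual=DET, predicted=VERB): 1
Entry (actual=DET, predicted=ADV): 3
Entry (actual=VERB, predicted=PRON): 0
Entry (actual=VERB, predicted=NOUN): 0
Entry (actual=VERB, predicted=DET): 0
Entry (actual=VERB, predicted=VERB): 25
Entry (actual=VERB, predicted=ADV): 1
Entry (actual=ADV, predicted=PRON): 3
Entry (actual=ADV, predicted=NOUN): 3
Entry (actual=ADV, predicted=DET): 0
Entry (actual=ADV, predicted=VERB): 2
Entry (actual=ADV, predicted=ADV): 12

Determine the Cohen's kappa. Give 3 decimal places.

Observed agreement pₒ = trace/N = 82/101 = 0.8119
Expected agreement pₑ = Σ (rowᵢ·colᵢ)/N² = (22·24 + 20·20 + 13·9 + 26·29 + 20·19)/101² = 0.2136
κ = (pₒ − pₑ)/(1 − pₑ) = (0.8119 − 0.2136)/(1 − 0.2136) = 0.761

0.761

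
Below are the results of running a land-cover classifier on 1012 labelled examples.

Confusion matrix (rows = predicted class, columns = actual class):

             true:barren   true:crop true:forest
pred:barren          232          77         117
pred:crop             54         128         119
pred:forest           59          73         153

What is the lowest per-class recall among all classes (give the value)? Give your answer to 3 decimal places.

0.393

Per-class recall (TP/(TP+FN)):
  barren: TP=232, FN=54+59=113 → 232/345 = 0.6725
  crop: TP=128, FN=77+73=150 → 128/278 = 0.4604
  forest: TP=153, FN=117+119=236 → 153/389 = 0.3933
Lowest is class 'forest' with recall = 0.393.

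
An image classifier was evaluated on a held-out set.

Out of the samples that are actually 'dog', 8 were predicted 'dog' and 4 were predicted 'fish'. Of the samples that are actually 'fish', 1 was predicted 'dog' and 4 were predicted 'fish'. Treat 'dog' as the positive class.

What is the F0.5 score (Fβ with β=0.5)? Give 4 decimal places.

0.8333

Fβ = (1+β²)·TP / ((1+β²)·TP + β²·FN + FP), with β²=1/4
= 1.25·8 / (1.25·8 + 0.25·4 + 1) = 0.8333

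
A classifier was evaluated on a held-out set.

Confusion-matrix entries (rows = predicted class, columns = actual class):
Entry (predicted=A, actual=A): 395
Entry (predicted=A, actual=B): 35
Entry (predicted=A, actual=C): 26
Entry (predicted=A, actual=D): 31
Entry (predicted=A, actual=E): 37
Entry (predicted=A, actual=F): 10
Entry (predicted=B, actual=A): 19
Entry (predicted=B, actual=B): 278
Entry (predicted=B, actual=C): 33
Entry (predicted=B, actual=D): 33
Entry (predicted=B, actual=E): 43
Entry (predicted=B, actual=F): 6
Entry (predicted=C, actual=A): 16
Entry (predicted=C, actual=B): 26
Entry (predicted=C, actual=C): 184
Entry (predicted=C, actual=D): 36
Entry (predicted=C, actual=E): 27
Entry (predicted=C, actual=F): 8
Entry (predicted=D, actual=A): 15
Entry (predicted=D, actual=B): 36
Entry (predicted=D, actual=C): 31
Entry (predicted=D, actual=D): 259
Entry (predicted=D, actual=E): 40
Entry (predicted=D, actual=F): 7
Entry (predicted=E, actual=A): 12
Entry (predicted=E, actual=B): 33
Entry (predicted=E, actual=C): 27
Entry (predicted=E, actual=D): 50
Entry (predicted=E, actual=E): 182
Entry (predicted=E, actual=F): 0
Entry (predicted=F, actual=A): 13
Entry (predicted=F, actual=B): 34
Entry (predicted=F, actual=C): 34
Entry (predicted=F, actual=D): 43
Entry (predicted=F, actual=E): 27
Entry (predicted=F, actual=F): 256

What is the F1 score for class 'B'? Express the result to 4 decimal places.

F1 score = 2·TP/(2·TP+FP+FN).
B: TP=278, FP=19+33+33+43+6=134, FN=35+26+36+33+34=164 → 556/854 = 0.65105

0.6511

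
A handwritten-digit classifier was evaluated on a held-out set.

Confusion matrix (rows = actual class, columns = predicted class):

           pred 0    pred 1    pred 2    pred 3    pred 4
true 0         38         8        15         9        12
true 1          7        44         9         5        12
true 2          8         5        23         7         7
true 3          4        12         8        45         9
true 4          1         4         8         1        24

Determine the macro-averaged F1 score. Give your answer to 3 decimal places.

0.526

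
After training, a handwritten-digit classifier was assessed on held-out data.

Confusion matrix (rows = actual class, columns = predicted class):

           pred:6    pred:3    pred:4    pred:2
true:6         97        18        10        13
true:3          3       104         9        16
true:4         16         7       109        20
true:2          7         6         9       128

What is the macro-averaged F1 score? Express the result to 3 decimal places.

Per-class F1 score (2·TP/(2·TP+FP+FN)):
  6: TP=97, FP=3+16+7=26, FN=18+10+13=41 → 194/261 = 0.7433
  3: TP=104, FP=18+7+6=31, FN=3+9+16=28 → 208/267 = 0.7790
  4: TP=109, FP=10+9+9=28, FN=16+7+20=43 → 218/289 = 0.7543
  2: TP=128, FP=13+16+20=49, FN=7+6+9=22 → 256/327 = 0.7829
Macro-F1 score = mean = (0.7433 + 0.7790 + 0.7543 + 0.7829) / 4 = 0.765

0.765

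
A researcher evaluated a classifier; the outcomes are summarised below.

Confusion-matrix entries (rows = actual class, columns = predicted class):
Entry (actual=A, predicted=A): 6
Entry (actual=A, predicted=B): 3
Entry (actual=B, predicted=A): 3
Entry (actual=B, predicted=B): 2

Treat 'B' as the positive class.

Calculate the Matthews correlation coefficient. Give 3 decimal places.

MCC = (TP·TN − FP·FN) / √((TP+FP)(TP+FN)(TN+FP)(TN+FN))
Numerator = 2·6 − 3·3 = 3
Denominator = √(5·5·9·9) = √2025 = 45.0000
MCC = 3 / 45.0000 = 0.067

0.067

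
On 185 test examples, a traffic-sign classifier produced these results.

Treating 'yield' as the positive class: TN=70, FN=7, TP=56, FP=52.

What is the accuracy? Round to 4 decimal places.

0.6811

Accuracy = (TP+TN)/N = (56+70)/185 = 0.6811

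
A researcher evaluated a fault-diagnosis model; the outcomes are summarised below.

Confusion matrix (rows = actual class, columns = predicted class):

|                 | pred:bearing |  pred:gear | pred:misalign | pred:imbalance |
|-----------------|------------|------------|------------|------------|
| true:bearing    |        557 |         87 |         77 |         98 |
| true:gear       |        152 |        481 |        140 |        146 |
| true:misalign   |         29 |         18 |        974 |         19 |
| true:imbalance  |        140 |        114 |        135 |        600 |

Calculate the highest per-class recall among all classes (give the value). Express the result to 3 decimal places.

0.937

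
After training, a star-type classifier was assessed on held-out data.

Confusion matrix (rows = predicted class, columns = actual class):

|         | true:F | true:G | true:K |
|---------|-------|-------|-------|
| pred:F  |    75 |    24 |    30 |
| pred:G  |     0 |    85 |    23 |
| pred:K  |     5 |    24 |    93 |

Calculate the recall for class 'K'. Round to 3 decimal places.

0.637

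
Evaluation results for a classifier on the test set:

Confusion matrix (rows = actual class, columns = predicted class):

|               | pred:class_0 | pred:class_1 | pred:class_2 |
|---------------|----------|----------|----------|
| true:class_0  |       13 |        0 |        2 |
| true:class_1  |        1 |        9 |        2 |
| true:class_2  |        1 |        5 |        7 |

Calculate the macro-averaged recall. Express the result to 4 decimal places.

Per-class recall (TP/(TP+FN)):
  class_0: TP=13, FN=0+2=2 → 13/15 = 0.86667
  class_1: TP=9, FN=1+2=3 → 9/12 = 0.75000
  class_2: TP=7, FN=1+5=6 → 7/13 = 0.53846
Macro-recall = mean = (0.86667 + 0.75000 + 0.53846) / 3 = 0.7184

0.7184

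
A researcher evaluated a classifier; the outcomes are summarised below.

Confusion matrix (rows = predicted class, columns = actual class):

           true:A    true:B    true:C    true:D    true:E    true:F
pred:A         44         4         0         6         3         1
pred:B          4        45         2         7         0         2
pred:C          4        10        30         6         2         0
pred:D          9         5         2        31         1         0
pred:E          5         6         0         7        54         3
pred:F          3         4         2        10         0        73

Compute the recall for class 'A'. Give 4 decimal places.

0.6377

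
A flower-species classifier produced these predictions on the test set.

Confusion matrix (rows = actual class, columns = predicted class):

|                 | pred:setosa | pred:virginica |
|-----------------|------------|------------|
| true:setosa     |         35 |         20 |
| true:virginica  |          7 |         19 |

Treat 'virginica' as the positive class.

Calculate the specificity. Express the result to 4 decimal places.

0.6364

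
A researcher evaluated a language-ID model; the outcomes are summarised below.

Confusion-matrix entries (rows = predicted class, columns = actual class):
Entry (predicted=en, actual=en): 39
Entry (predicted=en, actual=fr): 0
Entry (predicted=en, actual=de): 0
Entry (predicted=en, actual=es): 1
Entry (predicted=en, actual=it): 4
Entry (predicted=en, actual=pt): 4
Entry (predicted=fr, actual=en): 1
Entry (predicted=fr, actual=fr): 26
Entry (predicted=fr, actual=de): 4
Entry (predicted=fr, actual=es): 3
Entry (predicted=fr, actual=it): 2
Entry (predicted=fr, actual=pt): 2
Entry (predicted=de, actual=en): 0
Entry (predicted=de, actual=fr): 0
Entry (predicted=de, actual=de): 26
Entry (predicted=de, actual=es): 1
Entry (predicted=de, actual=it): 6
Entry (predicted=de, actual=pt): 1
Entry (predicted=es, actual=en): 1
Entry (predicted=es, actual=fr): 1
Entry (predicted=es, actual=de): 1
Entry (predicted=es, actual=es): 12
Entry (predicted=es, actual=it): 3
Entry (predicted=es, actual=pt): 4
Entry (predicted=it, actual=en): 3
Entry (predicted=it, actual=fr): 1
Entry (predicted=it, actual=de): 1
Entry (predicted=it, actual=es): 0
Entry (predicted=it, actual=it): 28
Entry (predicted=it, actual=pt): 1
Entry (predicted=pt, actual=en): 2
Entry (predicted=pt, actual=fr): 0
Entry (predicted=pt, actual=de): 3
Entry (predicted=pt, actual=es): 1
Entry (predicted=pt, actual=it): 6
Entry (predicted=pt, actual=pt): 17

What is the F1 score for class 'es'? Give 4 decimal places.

0.6000

Take TP from the diagonal, FP from the rest of the 'es' prediction marginal, FN from the rest of the 'es' actual marginal.
F1 score = 2·TP/(2·TP+FP+FN).
es: TP=12, FP=1+1+1+3+4=10, FN=1+3+1+0+1=6 → 24/40 = 0.60000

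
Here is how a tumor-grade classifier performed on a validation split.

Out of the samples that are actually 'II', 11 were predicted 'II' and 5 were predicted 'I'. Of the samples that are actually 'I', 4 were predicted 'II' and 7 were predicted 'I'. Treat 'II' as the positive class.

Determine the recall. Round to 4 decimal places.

Recall = TP/(TP+FN) = 11/(11+5) = 11/16 = 0.6875

0.6875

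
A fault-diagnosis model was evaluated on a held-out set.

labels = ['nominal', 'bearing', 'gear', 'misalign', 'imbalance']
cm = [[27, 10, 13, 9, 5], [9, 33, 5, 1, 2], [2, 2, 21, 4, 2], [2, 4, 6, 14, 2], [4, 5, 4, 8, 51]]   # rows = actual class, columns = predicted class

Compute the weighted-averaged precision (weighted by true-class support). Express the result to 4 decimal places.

Per-class precision (TP/(TP+FP)):
  nominal: TP=27, FP=9+2+2+4=17 → 27/44 = 0.61364
  bearing: TP=33, FP=10+2+4+5=21 → 33/54 = 0.61111
  gear: TP=21, FP=13+5+6+4=28 → 21/49 = 0.42857
  misalign: TP=14, FP=9+1+4+8=22 → 14/36 = 0.38889
  imbalance: TP=51, FP=5+2+2+2=11 → 51/62 = 0.82258
Weighted-precision = Σ (supportᵢ/N)·precisionᵢ with N=245: (64/245)·0.61364 + (50/245)·0.61111 + (31/245)·0.42857 + (28/245)·0.38889 + (72/245)·0.82258 = 0.6254

0.6254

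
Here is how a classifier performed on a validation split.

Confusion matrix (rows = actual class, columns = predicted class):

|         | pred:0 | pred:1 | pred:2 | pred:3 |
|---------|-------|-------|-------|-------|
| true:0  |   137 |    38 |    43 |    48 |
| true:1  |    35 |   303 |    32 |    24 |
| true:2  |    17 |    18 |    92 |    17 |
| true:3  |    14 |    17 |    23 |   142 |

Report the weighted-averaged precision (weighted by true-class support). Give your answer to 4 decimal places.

Per-class precision (TP/(TP+FP)):
  0: TP=137, FP=35+17+14=66 → 137/203 = 0.67488
  1: TP=303, FP=38+18+17=73 → 303/376 = 0.80585
  2: TP=92, FP=43+32+23=98 → 92/190 = 0.48421
  3: TP=142, FP=48+24+17=89 → 142/231 = 0.61472
Weighted-precision = Σ (supportᵢ/N)·precisionᵢ with N=1000: (266/1000)·0.67488 + (394/1000)·0.80585 + (144/1000)·0.48421 + (196/1000)·0.61472 = 0.6872

0.6872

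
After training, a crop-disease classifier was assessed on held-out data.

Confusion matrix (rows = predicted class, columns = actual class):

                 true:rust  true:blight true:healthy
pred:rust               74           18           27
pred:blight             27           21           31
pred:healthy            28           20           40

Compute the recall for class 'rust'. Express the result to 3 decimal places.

One-vs-rest for 'rust': TP = diagonal; FP = other classes predicted 'rust'; FN = 'rust' predicted as other.
recall = TP/(TP+FN).
rust: TP=74, FN=27+28=55 → 74/129 = 0.5736

0.574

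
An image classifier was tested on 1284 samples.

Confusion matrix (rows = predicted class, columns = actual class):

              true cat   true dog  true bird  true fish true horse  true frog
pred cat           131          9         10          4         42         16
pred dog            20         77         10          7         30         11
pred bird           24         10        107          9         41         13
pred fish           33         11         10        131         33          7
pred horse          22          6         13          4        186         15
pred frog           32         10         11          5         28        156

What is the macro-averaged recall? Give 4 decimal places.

Per-class recall (TP/(TP+FN)):
  cat: TP=131, FN=20+24+33+22+32=131 → 131/262 = 0.50000
  dog: TP=77, FN=9+10+11+6+10=46 → 77/123 = 0.62602
  bird: TP=107, FN=10+10+10+13+11=54 → 107/161 = 0.66460
  fish: TP=131, FN=4+7+9+4+5=29 → 131/160 = 0.81875
  horse: TP=186, FN=42+30+41+33+28=174 → 186/360 = 0.51667
  frog: TP=156, FN=16+11+13+7+15=62 → 156/218 = 0.71560
Macro-recall = mean = (0.50000 + 0.62602 + 0.66460 + 0.81875 + 0.51667 + 0.71560) / 6 = 0.6403

0.6403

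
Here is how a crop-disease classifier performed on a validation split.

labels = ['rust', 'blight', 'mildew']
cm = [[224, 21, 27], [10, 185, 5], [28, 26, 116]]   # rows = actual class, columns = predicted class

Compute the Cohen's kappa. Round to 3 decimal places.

Observed agreement pₒ = trace/N = 525/642 = 0.8178
Expected agreement pₑ = Σ (rowᵢ·colᵢ)/N² = (272·262 + 200·232 + 170·148)/642² = 0.3465
κ = (pₒ − pₑ)/(1 − pₑ) = (0.8178 − 0.3465)/(1 − 0.3465) = 0.721

0.721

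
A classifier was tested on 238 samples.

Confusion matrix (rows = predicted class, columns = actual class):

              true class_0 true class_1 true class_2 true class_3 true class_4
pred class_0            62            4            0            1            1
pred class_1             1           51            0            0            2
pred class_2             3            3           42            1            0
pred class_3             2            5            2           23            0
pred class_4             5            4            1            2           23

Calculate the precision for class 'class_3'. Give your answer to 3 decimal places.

0.719

One-vs-rest for 'class_3': TP = diagonal; FP = other classes predicted 'class_3'; FN = 'class_3' predicted as other.
precision = TP/(TP+FP).
class_3: TP=23, FP=2+5+2+0=9 → 23/32 = 0.7188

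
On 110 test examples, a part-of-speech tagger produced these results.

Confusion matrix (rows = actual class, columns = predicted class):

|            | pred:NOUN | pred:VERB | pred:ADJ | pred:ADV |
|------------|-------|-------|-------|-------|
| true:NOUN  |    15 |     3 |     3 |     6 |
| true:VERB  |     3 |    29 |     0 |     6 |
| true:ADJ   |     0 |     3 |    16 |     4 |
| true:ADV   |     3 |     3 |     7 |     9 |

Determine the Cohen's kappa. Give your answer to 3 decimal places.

Observed agreement pₒ = trace/N = 69/110 = 0.6273
Expected agreement pₑ = Σ (rowᵢ·colᵢ)/N² = (27·21 + 38·38 + 23·26 + 22·25)/110² = 0.2611
κ = (pₒ − pₑ)/(1 − pₑ) = (0.6273 − 0.2611)/(1 − 0.2611) = 0.496

0.496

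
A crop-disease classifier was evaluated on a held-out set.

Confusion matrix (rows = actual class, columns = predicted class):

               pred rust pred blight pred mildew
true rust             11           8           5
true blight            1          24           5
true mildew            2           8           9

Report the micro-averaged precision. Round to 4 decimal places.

0.6027

Micro-averaging pools counts across classes: ΣTP=44, ΣFP=29, ΣFN=29.
Micro-precision = TP/(TP+FP) on pooled counts = 0.6027 (equals overall accuracy in single-label multiclass).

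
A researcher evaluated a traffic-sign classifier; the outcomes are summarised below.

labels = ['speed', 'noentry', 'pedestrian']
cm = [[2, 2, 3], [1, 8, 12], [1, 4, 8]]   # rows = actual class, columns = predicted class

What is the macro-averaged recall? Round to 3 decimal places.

0.427

Per-class recall (TP/(TP+FN)):
  speed: TP=2, FN=2+3=5 → 2/7 = 0.2857
  noentry: TP=8, FN=1+12=13 → 8/21 = 0.3810
  pedestrian: TP=8, FN=1+4=5 → 8/13 = 0.6154
Macro-recall = mean = (0.2857 + 0.3810 + 0.6154) / 3 = 0.427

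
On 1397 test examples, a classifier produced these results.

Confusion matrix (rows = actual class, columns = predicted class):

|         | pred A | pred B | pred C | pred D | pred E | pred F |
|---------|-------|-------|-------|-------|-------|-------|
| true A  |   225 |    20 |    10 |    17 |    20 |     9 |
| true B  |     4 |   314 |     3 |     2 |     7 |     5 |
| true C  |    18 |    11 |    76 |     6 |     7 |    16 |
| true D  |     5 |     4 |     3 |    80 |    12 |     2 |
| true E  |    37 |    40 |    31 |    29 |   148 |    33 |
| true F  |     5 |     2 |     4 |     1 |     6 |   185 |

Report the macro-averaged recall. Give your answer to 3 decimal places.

Per-class recall (TP/(TP+FN)):
  A: TP=225, FN=20+10+17+20+9=76 → 225/301 = 0.7475
  B: TP=314, FN=4+3+2+7+5=21 → 314/335 = 0.9373
  C: TP=76, FN=18+11+6+7+16=58 → 76/134 = 0.5672
  D: TP=80, FN=5+4+3+12+2=26 → 80/106 = 0.7547
  E: TP=148, FN=37+40+31+29+33=170 → 148/318 = 0.4654
  F: TP=185, FN=5+2+4+1+6=18 → 185/203 = 0.9113
Macro-recall = mean = (0.7475 + 0.9373 + 0.5672 + 0.7547 + 0.4654 + 0.9113) / 6 = 0.731

0.731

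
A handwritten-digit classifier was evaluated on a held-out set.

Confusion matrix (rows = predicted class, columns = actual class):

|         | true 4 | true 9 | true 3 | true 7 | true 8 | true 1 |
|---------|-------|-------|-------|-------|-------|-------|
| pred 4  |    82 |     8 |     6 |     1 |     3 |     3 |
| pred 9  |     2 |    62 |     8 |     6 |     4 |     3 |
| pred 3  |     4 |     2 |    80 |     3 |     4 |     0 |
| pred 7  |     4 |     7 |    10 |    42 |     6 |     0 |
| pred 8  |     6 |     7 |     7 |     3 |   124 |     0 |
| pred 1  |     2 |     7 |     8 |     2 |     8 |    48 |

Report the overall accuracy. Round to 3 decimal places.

Accuracy = trace / total = (82+62+80+42+124+48=438) / 572 = 438/572 = 0.766

0.766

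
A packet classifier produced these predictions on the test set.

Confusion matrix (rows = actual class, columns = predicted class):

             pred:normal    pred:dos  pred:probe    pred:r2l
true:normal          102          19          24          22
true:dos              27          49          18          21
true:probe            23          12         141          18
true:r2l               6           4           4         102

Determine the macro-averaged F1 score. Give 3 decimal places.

Per-class F1 score (2·TP/(2·TP+FP+FN)):
  normal: TP=102, FP=27+23+6=56, FN=19+24+22=65 → 204/325 = 0.6277
  dos: TP=49, FP=19+12+4=35, FN=27+18+21=66 → 98/199 = 0.4925
  probe: TP=141, FP=24+18+4=46, FN=23+12+18=53 → 282/381 = 0.7402
  r2l: TP=102, FP=22+21+18=61, FN=6+4+4=14 → 204/279 = 0.7312
Macro-F1 score = mean = (0.6277 + 0.4925 + 0.7402 + 0.7312) / 4 = 0.648

0.648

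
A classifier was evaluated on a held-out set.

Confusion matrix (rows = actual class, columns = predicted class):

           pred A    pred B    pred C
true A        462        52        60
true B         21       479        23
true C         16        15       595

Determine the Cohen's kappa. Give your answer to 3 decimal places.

0.837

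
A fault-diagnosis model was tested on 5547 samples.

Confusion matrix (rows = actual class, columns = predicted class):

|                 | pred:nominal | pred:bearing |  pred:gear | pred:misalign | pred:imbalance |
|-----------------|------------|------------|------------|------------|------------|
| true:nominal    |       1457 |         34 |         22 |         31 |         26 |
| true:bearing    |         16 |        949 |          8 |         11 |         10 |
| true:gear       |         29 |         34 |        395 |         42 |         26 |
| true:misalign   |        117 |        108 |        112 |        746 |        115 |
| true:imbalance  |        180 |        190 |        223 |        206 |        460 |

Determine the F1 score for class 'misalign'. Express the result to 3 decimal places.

0.668

Treat 'misalign' as positive and all other classes as negative.
F1 score = 2·TP/(2·TP+FP+FN).
misalign: TP=746, FP=31+11+42+206=290, FN=117+108+112+115=452 → 1492/2234 = 0.6679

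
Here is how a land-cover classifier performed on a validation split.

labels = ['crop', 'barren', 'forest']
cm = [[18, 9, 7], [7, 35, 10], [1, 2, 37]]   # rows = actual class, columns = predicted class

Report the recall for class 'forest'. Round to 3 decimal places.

0.925

Treat 'forest' as positive and all other classes as negative.
recall = TP/(TP+FN).
forest: TP=37, FN=1+2=3 → 37/40 = 0.9250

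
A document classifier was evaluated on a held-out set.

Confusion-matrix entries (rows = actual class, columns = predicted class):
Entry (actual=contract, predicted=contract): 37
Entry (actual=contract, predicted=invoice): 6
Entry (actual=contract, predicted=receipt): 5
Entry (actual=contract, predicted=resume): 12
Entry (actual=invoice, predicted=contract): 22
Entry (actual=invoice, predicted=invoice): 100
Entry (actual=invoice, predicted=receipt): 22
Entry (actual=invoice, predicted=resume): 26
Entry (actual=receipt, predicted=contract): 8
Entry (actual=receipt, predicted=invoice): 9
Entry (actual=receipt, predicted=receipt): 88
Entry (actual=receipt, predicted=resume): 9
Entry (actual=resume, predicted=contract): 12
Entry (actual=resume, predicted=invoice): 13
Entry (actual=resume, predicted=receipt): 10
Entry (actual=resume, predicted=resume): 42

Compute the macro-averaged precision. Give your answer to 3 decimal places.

Per-class precision (TP/(TP+FP)):
  contract: TP=37, FP=22+8+12=42 → 37/79 = 0.4684
  invoice: TP=100, FP=6+9+13=28 → 100/128 = 0.7813
  receipt: TP=88, FP=5+22+10=37 → 88/125 = 0.7040
  resume: TP=42, FP=12+26+9=47 → 42/89 = 0.4719
Macro-precision = mean = (0.4684 + 0.7813 + 0.7040 + 0.4719) / 4 = 0.606

0.606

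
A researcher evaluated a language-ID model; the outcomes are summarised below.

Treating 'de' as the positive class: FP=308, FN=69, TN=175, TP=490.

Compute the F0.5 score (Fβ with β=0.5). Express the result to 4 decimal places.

0.6532

Fβ = (1+β²)·TP / ((1+β²)·TP + β²·FN + FP), with β²=1/4
= 1.25·490 / (1.25·490 + 0.25·69 + 308) = 0.6532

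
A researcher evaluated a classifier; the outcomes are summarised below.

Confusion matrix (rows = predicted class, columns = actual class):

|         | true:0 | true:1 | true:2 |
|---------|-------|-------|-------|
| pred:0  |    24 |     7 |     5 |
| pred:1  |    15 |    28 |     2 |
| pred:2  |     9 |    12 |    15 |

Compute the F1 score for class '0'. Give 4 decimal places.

One-vs-rest for '0': TP = diagonal; FP = other classes predicted '0'; FN = '0' predicted as other.
F1 score = 2·TP/(2·TP+FP+FN).
0: TP=24, FP=7+5=12, FN=15+9=24 → 48/84 = 0.57143

0.5714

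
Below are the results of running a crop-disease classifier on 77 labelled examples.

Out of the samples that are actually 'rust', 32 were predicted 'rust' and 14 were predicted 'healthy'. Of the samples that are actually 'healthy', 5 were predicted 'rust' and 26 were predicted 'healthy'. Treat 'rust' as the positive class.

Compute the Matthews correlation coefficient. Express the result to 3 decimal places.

MCC = (TP·TN − FP·FN) / √((TP+FP)(TP+FN)(TN+FP)(TN+FN))
Numerator = 32·26 − 5·14 = 762
Denominator = √(37·46·31·40) = √2110480 = 1452.7491
MCC = 762 / 1452.7491 = 0.525

0.525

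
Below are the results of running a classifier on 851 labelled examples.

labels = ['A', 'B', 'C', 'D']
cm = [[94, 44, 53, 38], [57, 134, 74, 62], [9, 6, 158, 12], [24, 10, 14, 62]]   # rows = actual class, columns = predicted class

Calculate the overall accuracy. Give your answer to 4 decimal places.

Accuracy = trace / total = (94+134+158+62=448) / 851 = 448/851 = 0.5264

0.5264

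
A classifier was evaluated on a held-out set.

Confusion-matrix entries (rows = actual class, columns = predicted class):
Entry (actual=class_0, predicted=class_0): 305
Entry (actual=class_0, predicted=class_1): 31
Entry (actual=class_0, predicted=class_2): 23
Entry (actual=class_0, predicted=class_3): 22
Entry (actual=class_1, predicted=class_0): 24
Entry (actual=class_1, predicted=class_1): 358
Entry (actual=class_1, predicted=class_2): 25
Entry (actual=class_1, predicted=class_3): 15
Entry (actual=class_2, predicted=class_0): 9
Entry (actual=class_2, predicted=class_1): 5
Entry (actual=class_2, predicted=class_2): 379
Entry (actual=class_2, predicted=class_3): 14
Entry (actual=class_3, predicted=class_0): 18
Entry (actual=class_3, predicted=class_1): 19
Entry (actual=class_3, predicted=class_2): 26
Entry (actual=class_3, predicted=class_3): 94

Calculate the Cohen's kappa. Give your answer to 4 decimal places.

0.7664

Observed agreement pₒ = trace/N = 1136/1367 = 0.83102
Expected agreement pₑ = Σ (rowᵢ·colᵢ)/N² = (381·356 + 422·413 + 407·453 + 157·145)/1367² = 0.27670
κ = (pₒ − pₑ)/(1 − pₑ) = (0.83102 − 0.27670)/(1 − 0.27670) = 0.7664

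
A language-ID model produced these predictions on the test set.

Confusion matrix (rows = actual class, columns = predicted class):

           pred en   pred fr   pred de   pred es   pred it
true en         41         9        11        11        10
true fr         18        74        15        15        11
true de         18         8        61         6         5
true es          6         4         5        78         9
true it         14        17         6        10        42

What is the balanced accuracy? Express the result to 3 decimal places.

0.583

Balanced accuracy = mean of per-class recall.
  en: recall = 41/82 = 0.5000
  fr: recall = 74/133 = 0.5564
  de: recall = 61/98 = 0.6224
  es: recall = 78/102 = 0.7647
  it: recall = 42/89 = 0.4719
Mean = (0.5000 + 0.5564 + 0.6224 + 0.7647 + 0.4719) / 5 = 0.583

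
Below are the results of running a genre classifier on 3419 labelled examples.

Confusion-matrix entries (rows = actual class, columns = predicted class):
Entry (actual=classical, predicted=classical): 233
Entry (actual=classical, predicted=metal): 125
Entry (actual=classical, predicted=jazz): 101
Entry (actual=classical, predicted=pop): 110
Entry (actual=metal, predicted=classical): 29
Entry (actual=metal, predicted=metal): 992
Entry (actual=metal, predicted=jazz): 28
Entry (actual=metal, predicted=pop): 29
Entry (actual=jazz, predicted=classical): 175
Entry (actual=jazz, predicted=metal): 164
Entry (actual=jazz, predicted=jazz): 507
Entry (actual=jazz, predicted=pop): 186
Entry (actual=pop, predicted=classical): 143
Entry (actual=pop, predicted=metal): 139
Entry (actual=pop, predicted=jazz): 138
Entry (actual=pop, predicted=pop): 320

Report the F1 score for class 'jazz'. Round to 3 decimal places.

Treat 'jazz' as positive and all other classes as negative.
F1 score = 2·TP/(2·TP+FP+FN).
jazz: TP=507, FP=101+28+138=267, FN=175+164+186=525 → 1014/1806 = 0.5615

0.561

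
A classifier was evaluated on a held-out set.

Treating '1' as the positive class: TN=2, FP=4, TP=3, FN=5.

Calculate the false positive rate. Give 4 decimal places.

0.6667

FPR = FP/(FP+TN) = 4/(4+2) = 0.6667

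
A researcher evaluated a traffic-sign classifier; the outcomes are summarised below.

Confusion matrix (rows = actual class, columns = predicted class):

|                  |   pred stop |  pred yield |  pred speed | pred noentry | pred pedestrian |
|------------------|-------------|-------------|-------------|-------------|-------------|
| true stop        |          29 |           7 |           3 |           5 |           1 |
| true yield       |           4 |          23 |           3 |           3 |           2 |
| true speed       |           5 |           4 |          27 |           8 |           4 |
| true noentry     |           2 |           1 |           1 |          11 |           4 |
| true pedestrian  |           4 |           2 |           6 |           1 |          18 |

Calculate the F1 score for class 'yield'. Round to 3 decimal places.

0.639

F1 score = 2·TP/(2·TP+FP+FN).
yield: TP=23, FP=7+4+1+2=14, FN=4+3+3+2=12 → 46/72 = 0.6389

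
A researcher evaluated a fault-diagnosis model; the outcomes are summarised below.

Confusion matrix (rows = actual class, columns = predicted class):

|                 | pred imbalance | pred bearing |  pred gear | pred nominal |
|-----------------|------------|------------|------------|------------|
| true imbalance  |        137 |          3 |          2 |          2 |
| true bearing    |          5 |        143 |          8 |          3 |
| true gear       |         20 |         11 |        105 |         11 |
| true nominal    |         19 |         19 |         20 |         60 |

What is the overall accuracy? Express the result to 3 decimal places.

Accuracy = trace / total = (137+143+105+60=445) / 568 = 445/568 = 0.783

0.783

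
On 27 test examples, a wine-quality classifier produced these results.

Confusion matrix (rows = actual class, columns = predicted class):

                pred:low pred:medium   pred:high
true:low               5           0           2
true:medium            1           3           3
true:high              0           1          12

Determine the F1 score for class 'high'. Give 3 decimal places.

F1 score = 2·TP/(2·TP+FP+FN).
high: TP=12, FP=2+3=5, FN=0+1=1 → 24/30 = 0.8000

0.800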